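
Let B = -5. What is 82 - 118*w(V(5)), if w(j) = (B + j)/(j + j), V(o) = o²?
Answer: 174/5 ≈ 34.800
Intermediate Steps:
w(j) = (-5 + j)/(2*j) (w(j) = (-5 + j)/(j + j) = (-5 + j)/((2*j)) = (-5 + j)*(1/(2*j)) = (-5 + j)/(2*j))
82 - 118*w(V(5)) = 82 - 59*(-5 + 5²)/(5²) = 82 - 59*(-5 + 25)/25 = 82 - 59*20/25 = 82 - 118*⅖ = 82 - 236/5 = 174/5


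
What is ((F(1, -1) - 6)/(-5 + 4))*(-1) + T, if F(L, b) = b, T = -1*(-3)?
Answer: -4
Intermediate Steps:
T = 3
((F(1, -1) - 6)/(-5 + 4))*(-1) + T = ((-1 - 6)/(-5 + 4))*(-1) + 3 = -7/(-1)*(-1) + 3 = -7*(-1)*(-1) + 3 = 7*(-1) + 3 = -7 + 3 = -4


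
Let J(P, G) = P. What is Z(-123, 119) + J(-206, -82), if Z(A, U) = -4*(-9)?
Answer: -170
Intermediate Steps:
Z(A, U) = 36
Z(-123, 119) + J(-206, -82) = 36 - 206 = -170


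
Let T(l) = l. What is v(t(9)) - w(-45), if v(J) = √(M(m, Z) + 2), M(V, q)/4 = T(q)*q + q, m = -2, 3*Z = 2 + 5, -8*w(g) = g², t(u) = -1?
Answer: 2025/8 + √298/3 ≈ 258.88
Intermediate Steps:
w(g) = -g²/8
Z = 7/3 (Z = (2 + 5)/3 = (⅓)*7 = 7/3 ≈ 2.3333)
M(V, q) = 4*q + 4*q² (M(V, q) = 4*(q*q + q) = 4*(q² + q) = 4*(q + q²) = 4*q + 4*q²)
v(J) = √298/3 (v(J) = √(4*(7/3)*(1 + 7/3) + 2) = √(4*(7/3)*(10/3) + 2) = √(280/9 + 2) = √(298/9) = √298/3)
v(t(9)) - w(-45) = √298/3 - (-1)*(-45)²/8 = √298/3 - (-1)*2025/8 = √298/3 - 1*(-2025/8) = √298/3 + 2025/8 = 2025/8 + √298/3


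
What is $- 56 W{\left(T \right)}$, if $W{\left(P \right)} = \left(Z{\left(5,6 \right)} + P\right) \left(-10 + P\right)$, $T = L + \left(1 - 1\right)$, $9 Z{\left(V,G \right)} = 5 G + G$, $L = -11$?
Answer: $-8232$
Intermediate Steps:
$Z{\left(V,G \right)} = \frac{2 G}{3}$ ($Z{\left(V,G \right)} = \frac{5 G + G}{9} = \frac{6 G}{9} = \frac{2 G}{3}$)
$T = -11$ ($T = -11 + \left(1 - 1\right) = -11 + 0 = -11$)
$W{\left(P \right)} = \left(-10 + P\right) \left(4 + P\right)$ ($W{\left(P \right)} = \left(\frac{2}{3} \cdot 6 + P\right) \left(-10 + P\right) = \left(4 + P\right) \left(-10 + P\right) = \left(-10 + P\right) \left(4 + P\right)$)
$- 56 W{\left(T \right)} = - 56 \left(-40 + \left(-11\right)^{2} - -66\right) = - 56 \left(-40 + 121 + 66\right) = \left(-56\right) 147 = -8232$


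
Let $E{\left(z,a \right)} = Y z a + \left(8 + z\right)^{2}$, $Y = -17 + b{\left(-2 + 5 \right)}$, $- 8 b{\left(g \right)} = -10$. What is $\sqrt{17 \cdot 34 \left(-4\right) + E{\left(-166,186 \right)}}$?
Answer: $\sqrt{508949} \approx 713.41$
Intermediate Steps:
$b{\left(g \right)} = \frac{5}{4}$ ($b{\left(g \right)} = \left(- \frac{1}{8}\right) \left(-10\right) = \frac{5}{4}$)
$Y = - \frac{63}{4}$ ($Y = -17 + \frac{5}{4} = - \frac{63}{4} \approx -15.75$)
$E{\left(z,a \right)} = \left(8 + z\right)^{2} - \frac{63 a z}{4}$ ($E{\left(z,a \right)} = - \frac{63 z}{4} a + \left(8 + z\right)^{2} = - \frac{63 a z}{4} + \left(8 + z\right)^{2} = \left(8 + z\right)^{2} - \frac{63 a z}{4}$)
$\sqrt{17 \cdot 34 \left(-4\right) + E{\left(-166,186 \right)}} = \sqrt{17 \cdot 34 \left(-4\right) + \left(\left(8 - 166\right)^{2} - \frac{5859}{2} \left(-166\right)\right)} = \sqrt{578 \left(-4\right) + \left(\left(-158\right)^{2} + 486297\right)} = \sqrt{-2312 + \left(24964 + 486297\right)} = \sqrt{-2312 + 511261} = \sqrt{508949}$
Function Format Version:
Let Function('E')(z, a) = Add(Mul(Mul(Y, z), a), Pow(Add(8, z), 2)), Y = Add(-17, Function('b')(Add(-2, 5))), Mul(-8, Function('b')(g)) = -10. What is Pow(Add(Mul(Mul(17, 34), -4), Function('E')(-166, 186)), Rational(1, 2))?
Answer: Pow(508949, Rational(1, 2)) ≈ 713.41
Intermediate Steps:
Function('b')(g) = Rational(5, 4) (Function('b')(g) = Mul(Rational(-1, 8), -10) = Rational(5, 4))
Y = Rational(-63, 4) (Y = Add(-17, Rational(5, 4)) = Rational(-63, 4) ≈ -15.750)
Function('E')(z, a) = Add(Pow(Add(8, z), 2), Mul(Rational(-63, 4), a, z)) (Function('E')(z, a) = Add(Mul(Mul(Rational(-63, 4), z), a), Pow(Add(8, z), 2)) = Add(Mul(Rational(-63, 4), a, z), Pow(Add(8, z), 2)) = Add(Pow(Add(8, z), 2), Mul(Rational(-63, 4), a, z)))
Pow(Add(Mul(Mul(17, 34), -4), Function('E')(-166, 186)), Rational(1, 2)) = Pow(Add(Mul(Mul(17, 34), -4), Add(Pow(Add(8, -166), 2), Mul(Rational(-63, 4), 186, -166))), Rational(1, 2)) = Pow(Add(Mul(578, -4), Add(Pow(-158, 2), 486297)), Rational(1, 2)) = Pow(Add(-2312, Add(24964, 486297)), Rational(1, 2)) = Pow(Add(-2312, 511261), Rational(1, 2)) = Pow(508949, Rational(1, 2))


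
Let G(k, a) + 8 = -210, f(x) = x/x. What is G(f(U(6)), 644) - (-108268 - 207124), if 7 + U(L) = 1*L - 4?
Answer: 315174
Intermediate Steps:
U(L) = -11 + L (U(L) = -7 + (1*L - 4) = -7 + (L - 4) = -7 + (-4 + L) = -11 + L)
f(x) = 1
G(k, a) = -218 (G(k, a) = -8 - 210 = -218)
G(f(U(6)), 644) - (-108268 - 207124) = -218 - (-108268 - 207124) = -218 - 1*(-315392) = -218 + 315392 = 315174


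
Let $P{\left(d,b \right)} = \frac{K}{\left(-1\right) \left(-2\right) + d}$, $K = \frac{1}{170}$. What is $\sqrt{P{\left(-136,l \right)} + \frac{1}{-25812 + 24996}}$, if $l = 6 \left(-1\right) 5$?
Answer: $\frac{i \sqrt{5928495}}{68340} \approx 0.035628 i$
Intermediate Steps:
$K = \frac{1}{170} \approx 0.0058824$
$l = -30$ ($l = \left(-6\right) 5 = -30$)
$P{\left(d,b \right)} = \frac{1}{170 \left(2 + d\right)}$ ($P{\left(d,b \right)} = \frac{1}{170 \left(\left(-1\right) \left(-2\right) + d\right)} = \frac{1}{170 \left(2 + d\right)}$)
$\sqrt{P{\left(-136,l \right)} + \frac{1}{-25812 + 24996}} = \sqrt{\frac{1}{170 \left(2 - 136\right)} + \frac{1}{-25812 + 24996}} = \sqrt{\frac{1}{170 \left(-134\right)} + \frac{1}{-816}} = \sqrt{\frac{1}{170} \left(- \frac{1}{134}\right) - \frac{1}{816}} = \sqrt{- \frac{1}{22780} - \frac{1}{816}} = \sqrt{- \frac{347}{273360}} = \frac{i \sqrt{5928495}}{68340}$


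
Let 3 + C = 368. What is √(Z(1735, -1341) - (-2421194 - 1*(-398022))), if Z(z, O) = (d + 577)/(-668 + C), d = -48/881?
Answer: √144168198287759301/266943 ≈ 1422.4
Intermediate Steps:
C = 365 (C = -3 + 368 = 365)
d = -48/881 (d = -48*1/881 = -48/881 ≈ -0.054484)
Z(z, O) = -508289/266943 (Z(z, O) = (-48/881 + 577)/(-668 + 365) = (508289/881)/(-303) = (508289/881)*(-1/303) = -508289/266943)
√(Z(1735, -1341) - (-2421194 - 1*(-398022))) = √(-508289/266943 - (-2421194 - 1*(-398022))) = √(-508289/266943 - (-2421194 + 398022)) = √(-508289/266943 - 1*(-2023172)) = √(-508289/266943 + 2023172) = √(540071094907/266943) = √144168198287759301/266943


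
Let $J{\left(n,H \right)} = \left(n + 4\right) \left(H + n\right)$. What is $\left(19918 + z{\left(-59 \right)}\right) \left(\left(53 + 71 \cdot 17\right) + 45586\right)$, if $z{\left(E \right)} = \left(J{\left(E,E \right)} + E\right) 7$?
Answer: $3041945010$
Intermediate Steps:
$J{\left(n,H \right)} = \left(4 + n\right) \left(H + n\right)$
$z{\left(E \right)} = 14 E^{2} + 63 E$ ($z{\left(E \right)} = \left(\left(E^{2} + 4 E + 4 E + E E\right) + E\right) 7 = \left(\left(E^{2} + 4 E + 4 E + E^{2}\right) + E\right) 7 = \left(\left(2 E^{2} + 8 E\right) + E\right) 7 = \left(2 E^{2} + 9 E\right) 7 = 14 E^{2} + 63 E$)
$\left(19918 + z{\left(-59 \right)}\right) \left(\left(53 + 71 \cdot 17\right) + 45586\right) = \left(19918 + 7 \left(-59\right) \left(9 + 2 \left(-59\right)\right)\right) \left(\left(53 + 71 \cdot 17\right) + 45586\right) = \left(19918 + 7 \left(-59\right) \left(9 - 118\right)\right) \left(\left(53 + 1207\right) + 45586\right) = \left(19918 + 7 \left(-59\right) \left(-109\right)\right) \left(1260 + 45586\right) = \left(19918 + 45017\right) 46846 = 64935 \cdot 46846 = 3041945010$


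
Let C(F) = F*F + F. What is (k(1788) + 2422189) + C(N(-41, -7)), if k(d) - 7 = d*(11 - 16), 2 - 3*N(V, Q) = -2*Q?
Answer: 2413268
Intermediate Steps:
N(V, Q) = ⅔ + 2*Q/3 (N(V, Q) = ⅔ - (-2)*Q/3 = ⅔ + 2*Q/3)
C(F) = F + F² (C(F) = F² + F = F + F²)
k(d) = 7 - 5*d (k(d) = 7 + d*(11 - 16) = 7 + d*(-5) = 7 - 5*d)
(k(1788) + 2422189) + C(N(-41, -7)) = ((7 - 5*1788) + 2422189) + (⅔ + (⅔)*(-7))*(1 + (⅔ + (⅔)*(-7))) = ((7 - 8940) + 2422189) + (⅔ - 14/3)*(1 + (⅔ - 14/3)) = (-8933 + 2422189) - 4*(1 - 4) = 2413256 - 4*(-3) = 2413256 + 12 = 2413268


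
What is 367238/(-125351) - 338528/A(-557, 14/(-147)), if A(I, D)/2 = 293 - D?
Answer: -447825994834/771535405 ≈ -580.43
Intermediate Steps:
A(I, D) = 586 - 2*D (A(I, D) = 2*(293 - D) = 586 - 2*D)
367238/(-125351) - 338528/A(-557, 14/(-147)) = 367238/(-125351) - 338528/(586 - 28/(-147)) = 367238*(-1/125351) - 338528/(586 - 28*(-1)/147) = -367238/125351 - 338528/(586 - 2*(-2/21)) = -367238/125351 - 338528/(586 + 4/21) = -367238/125351 - 338528/12310/21 = -367238/125351 - 338528*21/12310 = -367238/125351 - 3554544/6155 = -447825994834/771535405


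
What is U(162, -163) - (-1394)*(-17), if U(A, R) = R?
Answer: -23861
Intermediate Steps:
U(162, -163) - (-1394)*(-17) = -163 - (-1394)*(-17) = -163 - 1*23698 = -163 - 23698 = -23861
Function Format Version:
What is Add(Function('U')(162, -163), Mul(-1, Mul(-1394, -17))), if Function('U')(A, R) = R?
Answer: -23861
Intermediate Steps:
Add(Function('U')(162, -163), Mul(-1, Mul(-1394, -17))) = Add(-163, Mul(-1, Mul(-1394, -17))) = Add(-163, Mul(-1, 23698)) = Add(-163, -23698) = -23861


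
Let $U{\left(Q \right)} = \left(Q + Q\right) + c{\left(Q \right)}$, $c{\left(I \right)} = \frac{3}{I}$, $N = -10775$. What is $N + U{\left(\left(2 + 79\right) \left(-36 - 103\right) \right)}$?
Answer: $- \frac{124948630}{3753} \approx -33293.0$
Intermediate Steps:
$U{\left(Q \right)} = 2 Q + \frac{3}{Q}$ ($U{\left(Q \right)} = \left(Q + Q\right) + \frac{3}{Q} = 2 Q + \frac{3}{Q}$)
$N + U{\left(\left(2 + 79\right) \left(-36 - 103\right) \right)} = -10775 + \left(2 \left(2 + 79\right) \left(-36 - 103\right) + \frac{3}{\left(2 + 79\right) \left(-36 - 103\right)}\right) = -10775 + \left(2 \cdot 81 \left(-139\right) + \frac{3}{81 \left(-139\right)}\right) = -10775 + \left(2 \left(-11259\right) + \frac{3}{-11259}\right) = -10775 + \left(-22518 + 3 \left(- \frac{1}{11259}\right)\right) = -10775 - \frac{84510055}{3753} = - \frac{124948630}{3753}$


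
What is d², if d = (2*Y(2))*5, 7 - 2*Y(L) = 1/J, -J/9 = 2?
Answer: 403225/324 ≈ 1244.5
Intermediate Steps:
J = -18 (J = -9*2 = -18)
Y(L) = 127/36 (Y(L) = 7/2 - ½/(-18) = 7/2 - ½*(-1/18) = 7/2 + 1/36 = 127/36)
d = 635/18 (d = (2*(127/36))*5 = (127/18)*5 = 635/18 ≈ 35.278)
d² = (635/18)² = 403225/324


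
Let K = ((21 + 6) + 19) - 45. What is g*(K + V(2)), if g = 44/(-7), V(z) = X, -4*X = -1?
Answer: -55/7 ≈ -7.8571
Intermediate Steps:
X = ¼ (X = -¼*(-1) = ¼ ≈ 0.25000)
V(z) = ¼
g = -44/7 (g = 44*(-⅐) = -44/7 ≈ -6.2857)
K = 1 (K = (27 + 19) - 45 = 46 - 45 = 1)
g*(K + V(2)) = -44*(1 + ¼)/7 = -44/7*5/4 = -55/7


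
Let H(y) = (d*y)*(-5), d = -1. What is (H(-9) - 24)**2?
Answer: 4761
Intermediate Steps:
H(y) = 5*y (H(y) = -y*(-5) = 5*y)
(H(-9) - 24)**2 = (5*(-9) - 24)**2 = (-45 - 24)**2 = (-69)**2 = 4761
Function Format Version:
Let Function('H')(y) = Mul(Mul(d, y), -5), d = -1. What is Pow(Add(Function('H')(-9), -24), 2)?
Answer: 4761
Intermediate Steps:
Function('H')(y) = Mul(5, y) (Function('H')(y) = Mul(Mul(-1, y), -5) = Mul(5, y))
Pow(Add(Function('H')(-9), -24), 2) = Pow(Add(Mul(5, -9), -24), 2) = Pow(Add(-45, -24), 2) = Pow(-69, 2) = 4761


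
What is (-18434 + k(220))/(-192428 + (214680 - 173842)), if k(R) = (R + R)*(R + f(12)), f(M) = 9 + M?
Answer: -471/815 ≈ -0.57791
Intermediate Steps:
k(R) = 2*R*(21 + R) (k(R) = (R + R)*(R + (9 + 12)) = (2*R)*(R + 21) = (2*R)*(21 + R) = 2*R*(21 + R))
(-18434 + k(220))/(-192428 + (214680 - 173842)) = (-18434 + 2*220*(21 + 220))/(-192428 + (214680 - 173842)) = (-18434 + 2*220*241)/(-192428 + 40838) = (-18434 + 106040)/(-151590) = 87606*(-1/151590) = -471/815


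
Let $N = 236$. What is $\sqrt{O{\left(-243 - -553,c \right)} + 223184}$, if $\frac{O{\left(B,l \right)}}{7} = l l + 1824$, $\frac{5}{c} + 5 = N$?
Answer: $\frac{\sqrt{12590634847}}{231} \approx 485.75$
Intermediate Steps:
$c = \frac{5}{231}$ ($c = \frac{5}{-5 + 236} = \frac{5}{231} \approx 0.021645$)
$O{\left(B,l \right)} = 12768 + 7 l^{2}$ ($O{\left(B,l \right)} = 7 \left(l l + 1824\right) = 7 \left(l^{2} + 1824\right) = 7 \left(1824 + l^{2}\right) = 12768 + 7 l^{2}$)
$\sqrt{O{\left(-243 - -553,c \right)} + 223184} = \sqrt{\left(12768 + 7 \left(\frac{5}{231}\right)^{2}\right) + 223184} = \sqrt{\left(12768 + 7 \cdot \frac{25}{53361}\right) + 223184} = \sqrt{\left(12768 + \frac{25}{7623}\right) + 223184} = \sqrt{\frac{97330489}{7623} + 223184} = \sqrt{\frac{1798662121}{7623}} = \frac{\sqrt{12590634847}}{231}$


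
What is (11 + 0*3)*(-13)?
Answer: -143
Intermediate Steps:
(11 + 0*3)*(-13) = (11 + 0)*(-13) = 11*(-13) = -143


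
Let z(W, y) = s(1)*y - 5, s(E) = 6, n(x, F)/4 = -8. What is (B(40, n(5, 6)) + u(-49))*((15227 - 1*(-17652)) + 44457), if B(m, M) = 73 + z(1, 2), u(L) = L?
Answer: 2397416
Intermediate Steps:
n(x, F) = -32 (n(x, F) = 4*(-8) = -32)
z(W, y) = -5 + 6*y (z(W, y) = 6*y - 5 = -5 + 6*y)
B(m, M) = 80 (B(m, M) = 73 + (-5 + 6*2) = 73 + (-5 + 12) = 73 + 7 = 80)
(B(40, n(5, 6)) + u(-49))*((15227 - 1*(-17652)) + 44457) = (80 - 49)*((15227 - 1*(-17652)) + 44457) = 31*((15227 + 17652) + 44457) = 31*(32879 + 44457) = 31*77336 = 2397416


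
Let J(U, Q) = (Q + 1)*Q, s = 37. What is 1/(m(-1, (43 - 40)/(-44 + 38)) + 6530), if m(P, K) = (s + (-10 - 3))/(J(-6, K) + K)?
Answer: 1/6498 ≈ 0.00015389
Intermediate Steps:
J(U, Q) = Q*(1 + Q) (J(U, Q) = (1 + Q)*Q = Q*(1 + Q))
m(P, K) = 24/(K + K*(1 + K)) (m(P, K) = (37 + (-10 - 3))/(K*(1 + K) + K) = (37 - 13)/(K + K*(1 + K)) = 24/(K + K*(1 + K)))
1/(m(-1, (43 - 40)/(-44 + 38)) + 6530) = 1/(24/((((43 - 40)/(-44 + 38)))*(2 + (43 - 40)/(-44 + 38))) + 6530) = 1/(24/(((3/(-6)))*(2 + 3/(-6))) + 6530) = 1/(24/(((3*(-⅙)))*(2 + 3*(-⅙))) + 6530) = 1/(24/((-½)*(2 - ½)) + 6530) = 1/(24*(-2)/(3/2) + 6530) = 1/(24*(-2)*(⅔) + 6530) = 1/(-32 + 6530) = 1/6498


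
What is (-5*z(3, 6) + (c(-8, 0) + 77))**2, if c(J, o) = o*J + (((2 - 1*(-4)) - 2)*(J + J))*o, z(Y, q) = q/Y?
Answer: 4489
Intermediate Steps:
c(J, o) = 9*J*o (c(J, o) = J*o + (((2 + 4) - 2)*(2*J))*o = J*o + ((6 - 2)*(2*J))*o = J*o + (4*(2*J))*o = J*o + (8*J)*o = J*o + 8*J*o = 9*J*o)
(-5*z(3, 6) + (c(-8, 0) + 77))**2 = (-30/3 + (9*(-8)*0 + 77))**2 = (-30/3 + (0 + 77))**2 = (-5*2 + 77)**2 = (-10 + 77)**2 = 67**2 = 4489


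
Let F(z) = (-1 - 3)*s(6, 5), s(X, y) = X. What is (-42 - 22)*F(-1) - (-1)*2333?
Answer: 3869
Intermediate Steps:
F(z) = -24 (F(z) = (-1 - 3)*6 = -4*6 = -24)
(-42 - 22)*F(-1) - (-1)*2333 = (-42 - 22)*(-24) - (-1)*2333 = -64*(-24) - 1*(-2333) = 1536 + 2333 = 3869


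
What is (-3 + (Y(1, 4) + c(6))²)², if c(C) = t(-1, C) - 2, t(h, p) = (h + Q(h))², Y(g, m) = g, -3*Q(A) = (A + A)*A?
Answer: 169/6561 ≈ 0.025758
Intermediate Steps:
Q(A) = -2*A²/3 (Q(A) = -(A + A)*A/3 = -2*A*A/3 = -2*A²/3)
t(h, p) = (h - 2*h²/3)²
c(C) = 7/9 (c(C) = (⅑)*(-1)²*(-3 + 2*(-1))² - 2 = (⅑)*1*(-3 - 2)² - 2 = (⅑)*1*(-5)² - 2 = (⅑)*1*25 - 2 = 25/9 - 2 = 7/9)
(-3 + (Y(1, 4) + c(6))²)² = (-3 + (1 + 7/9)²)² = (-3 + (16/9)²)² = (-3 + 256/81)² = (13/81)² = 169/6561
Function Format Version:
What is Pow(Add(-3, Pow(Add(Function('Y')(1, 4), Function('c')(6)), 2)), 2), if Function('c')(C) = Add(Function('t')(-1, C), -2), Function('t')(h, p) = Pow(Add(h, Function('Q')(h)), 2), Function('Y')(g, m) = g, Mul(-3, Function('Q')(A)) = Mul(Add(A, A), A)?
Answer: Rational(169, 6561) ≈ 0.025758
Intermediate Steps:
Function('Q')(A) = Mul(Rational(-2, 3), Pow(A, 2)) (Function('Q')(A) = Mul(Rational(-1, 3), Mul(Add(A, A), A)) = Mul(Rational(-1, 3), Mul(Mul(2, A), A)) = Mul(Rational(-1, 3), Mul(2, Pow(A, 2))) = Mul(Rational(-2, 3), Pow(A, 2)))
Function('t')(h, p) = Pow(Add(h, Mul(Rational(-2, 3), Pow(h, 2))), 2)
Function('c')(C) = Rational(7, 9) (Function('c')(C) = Add(Mul(Rational(1, 9), Pow(-1, 2), Pow(Add(-3, Mul(2, -1)), 2)), -2) = Add(Mul(Rational(1, 9), 1, Pow(Add(-3, -2), 2)), -2) = Add(Mul(Rational(1, 9), 1, Pow(-5, 2)), -2) = Add(Mul(Rational(1, 9), 1, 25), -2) = Add(Rational(25, 9), -2) = Rational(7, 9))
Pow(Add(-3, Pow(Add(Function('Y')(1, 4), Function('c')(6)), 2)), 2) = Pow(Add(-3, Pow(Add(1, Rational(7, 9)), 2)), 2) = Pow(Add(-3, Pow(Rational(16, 9), 2)), 2) = Pow(Add(-3, Rational(256, 81)), 2) = Pow(Rational(13, 81), 2) = Rational(169, 6561)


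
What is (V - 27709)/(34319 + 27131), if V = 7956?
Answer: -19753/61450 ≈ -0.32145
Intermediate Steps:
(V - 27709)/(34319 + 27131) = (7956 - 27709)/(34319 + 27131) = -19753/61450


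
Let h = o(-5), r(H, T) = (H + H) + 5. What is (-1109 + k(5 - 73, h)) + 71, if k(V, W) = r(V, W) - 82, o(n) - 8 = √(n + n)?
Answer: -1251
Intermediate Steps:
o(n) = 8 + √2*√n (o(n) = 8 + √(n + n) = 8 + √(2*n) = 8 + √2*√n)
r(H, T) = 5 + 2*H (r(H, T) = 2*H + 5 = 5 + 2*H)
h = 8 + I*√10 (h = 8 + √2*√(-5) = 8 + √2*(I*√5) = 8 + I*√10 ≈ 8.0 + 3.1623*I)
k(V, W) = -77 + 2*V (k(V, W) = (5 + 2*V) - 82 = -77 + 2*V)
(-1109 + k(5 - 73, h)) + 71 = (-1109 + (-77 + 2*(5 - 73))) + 71 = (-1109 + (-77 + 2*(-68))) + 71 = (-1109 + (-77 - 136)) + 71 = (-1109 - 213) + 71 = -1322 + 71 = -1251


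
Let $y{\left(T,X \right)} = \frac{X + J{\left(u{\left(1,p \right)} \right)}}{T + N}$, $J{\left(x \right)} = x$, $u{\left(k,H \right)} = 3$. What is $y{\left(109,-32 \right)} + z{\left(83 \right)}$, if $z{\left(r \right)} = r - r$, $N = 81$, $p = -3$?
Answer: $- \frac{29}{190} \approx -0.15263$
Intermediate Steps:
$z{\left(r \right)} = 0$
$y{\left(T,X \right)} = \frac{3 + X}{81 + T}$ ($y{\left(T,X \right)} = \frac{X + 3}{T + 81} = \frac{3 + X}{81 + T}$)
$y{\left(109,-32 \right)} + z{\left(83 \right)} = \frac{3 - 32}{81 + 109} + 0 = \frac{1}{190} \left(-29\right) + 0 = - \frac{29}{190} + 0 = - \frac{29}{190}$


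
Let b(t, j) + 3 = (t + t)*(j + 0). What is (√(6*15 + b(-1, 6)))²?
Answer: 75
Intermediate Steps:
b(t, j) = -3 + 2*j*t (b(t, j) = -3 + (t + t)*(j + 0) = -3 + (2*t)*j = -3 + 2*j*t)
(√(6*15 + b(-1, 6)))² = (√(6*15 + (-3 + 2*6*(-1))))² = (√(90 + (-3 - 12)))² = (√(90 - 15))² = (√75)² = (5*√3)² = 75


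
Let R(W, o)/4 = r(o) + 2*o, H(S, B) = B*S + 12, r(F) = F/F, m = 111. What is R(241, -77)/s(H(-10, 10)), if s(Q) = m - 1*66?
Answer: -68/5 ≈ -13.600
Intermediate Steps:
r(F) = 1
H(S, B) = 12 + B*S
R(W, o) = 4 + 8*o (R(W, o) = 4*(1 + 2*o) = 4 + 8*o)
s(Q) = 45 (s(Q) = 111 - 1*66 = 111 - 66 = 45)
R(241, -77)/s(H(-10, 10)) = (4 + 8*(-77))/45 = (4 - 616)*(1/45) = -612*1/45 = -68/5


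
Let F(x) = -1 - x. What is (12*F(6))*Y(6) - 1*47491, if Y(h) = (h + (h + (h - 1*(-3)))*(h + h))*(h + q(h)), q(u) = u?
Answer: -234979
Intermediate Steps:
Y(h) = 2*h*(h + 2*h*(3 + 2*h)) (Y(h) = (h + (h + (h - 1*(-3)))*(h + h))*(h + h) = (h + (h + (h + 3))*(2*h))*(2*h) = (h + (h + (3 + h))*(2*h))*(2*h) = (h + (3 + 2*h)*(2*h))*(2*h) = (h + 2*h*(3 + 2*h))*(2*h) = 2*h*(h + 2*h*(3 + 2*h)))
(12*F(6))*Y(6) - 1*47491 = (12*(-1 - 1*6))*(6²*(14 + 8*6)) - 1*47491 = (12*(-1 - 6))*(36*(14 + 48)) - 47491 = (12*(-7))*(36*62) - 47491 = -84*2232 - 47491 = -187488 - 47491 = -234979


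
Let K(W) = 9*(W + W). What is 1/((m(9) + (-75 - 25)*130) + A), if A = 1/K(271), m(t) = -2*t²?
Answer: -4878/64204235 ≈ -7.5976e-5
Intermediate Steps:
K(W) = 18*W (K(W) = 9*(2*W) = 18*W)
A = 1/4878 (A = 1/(18*271) = 1/4878 ≈ 0.00020500)
1/((m(9) + (-75 - 25)*130) + A) = 1/((-2*9² + (-75 - 25)*130) + 1/4878) = 1/((-2*81 - 100*130) + 1/4878) = 1/((-162 - 13000) + 1/4878) = 1/(-13162 + 1/4878) = 1/(-64204235/4878) = -4878/64204235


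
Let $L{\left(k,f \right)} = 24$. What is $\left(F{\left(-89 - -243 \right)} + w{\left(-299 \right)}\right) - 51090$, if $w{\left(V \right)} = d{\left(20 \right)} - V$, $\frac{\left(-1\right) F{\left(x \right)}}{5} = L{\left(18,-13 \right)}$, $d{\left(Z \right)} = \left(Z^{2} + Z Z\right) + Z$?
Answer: $-50091$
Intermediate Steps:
$d{\left(Z \right)} = Z + 2 Z^{2}$ ($d{\left(Z \right)} = \left(Z^{2} + Z^{2}\right) + Z = 2 Z^{2} + Z = Z + 2 Z^{2}$)
$F{\left(x \right)} = -120$ ($F{\left(x \right)} = \left(-5\right) 24 = -120$)
$w{\left(V \right)} = 820 - V$ ($w{\left(V \right)} = 20 \left(1 + 2 \cdot 20\right) - V = 20 \left(1 + 40\right) - V = 20 \cdot 41 - V = 820 - V$)
$\left(F{\left(-89 - -243 \right)} + w{\left(-299 \right)}\right) - 51090 = \left(-120 + \left(820 - -299\right)\right) - 51090 = \left(-120 + \left(820 + 299\right)\right) - 51090 = \left(-120 + 1119\right) - 51090 = 999 - 51090 = -50091$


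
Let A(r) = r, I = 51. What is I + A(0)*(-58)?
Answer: 51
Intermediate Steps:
I + A(0)*(-58) = 51 + 0*(-58) = 51 + 0 = 51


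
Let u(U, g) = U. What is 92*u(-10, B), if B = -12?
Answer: -920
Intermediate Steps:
92*u(-10, B) = 92*(-10) = -920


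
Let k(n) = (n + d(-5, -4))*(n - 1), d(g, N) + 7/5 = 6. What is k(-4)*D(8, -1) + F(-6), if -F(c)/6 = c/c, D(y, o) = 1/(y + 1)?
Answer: -19/3 ≈ -6.3333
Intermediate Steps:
D(y, o) = 1/(1 + y)
d(g, N) = 23/5 (d(g, N) = -7/5 + 6 = 23/5)
F(c) = -6 (F(c) = -6*c/c = -6*1 = -6)
k(n) = (-1 + n)*(23/5 + n) (k(n) = (n + 23/5)*(n - 1) = (23/5 + n)*(-1 + n) = (-1 + n)*(23/5 + n))
k(-4)*D(8, -1) + F(-6) = (-23/5 + (-4)² + (18/5)*(-4))/(1 + 8) - 6 = (-23/5 + 16 - 72/5)/9 - 6 = -3*⅑ - 6 = -⅓ - 6 = -19/3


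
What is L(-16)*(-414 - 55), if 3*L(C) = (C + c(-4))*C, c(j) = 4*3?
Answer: -30016/3 ≈ -10005.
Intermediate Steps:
c(j) = 12
L(C) = C*(12 + C)/3 (L(C) = ((C + 12)*C)/3 = ((12 + C)*C)/3 = (C*(12 + C))/3 = C*(12 + C)/3)
L(-16)*(-414 - 55) = ((1/3)*(-16)*(12 - 16))*(-414 - 55) = ((1/3)*(-16)*(-4))*(-469) = (64/3)*(-469) = -30016/3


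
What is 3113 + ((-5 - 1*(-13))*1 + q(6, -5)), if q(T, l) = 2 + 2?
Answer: 3125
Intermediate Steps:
q(T, l) = 4
3113 + ((-5 - 1*(-13))*1 + q(6, -5)) = 3113 + ((-5 - 1*(-13))*1 + 4) = 3113 + ((-5 + 13)*1 + 4) = 3113 + (8*1 + 4) = 3113 + (8 + 4) = 3113 + 12 = 3125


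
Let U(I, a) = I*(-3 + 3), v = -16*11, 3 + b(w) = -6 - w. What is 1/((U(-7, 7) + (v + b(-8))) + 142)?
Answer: -1/35 ≈ -0.028571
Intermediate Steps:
b(w) = -9 - w (b(w) = -3 + (-6 - w) = -9 - w)
v = -176
U(I, a) = 0 (U(I, a) = I*0 = 0)
1/((U(-7, 7) + (v + b(-8))) + 142) = 1/((0 + (-176 + (-9 - 1*(-8)))) + 142) = 1/((0 + (-176 + (-9 + 8))) + 142) = 1/((0 + (-176 - 1)) + 142) = 1/((0 - 177) + 142) = 1/(-177 + 142) = 1/(-35) = -1/35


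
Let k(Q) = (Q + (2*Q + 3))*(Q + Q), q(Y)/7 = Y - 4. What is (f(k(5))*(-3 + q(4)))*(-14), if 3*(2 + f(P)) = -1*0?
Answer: -84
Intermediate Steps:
q(Y) = -28 + 7*Y (q(Y) = 7*(Y - 4) = 7*(-4 + Y) = -28 + 7*Y)
k(Q) = 2*Q*(3 + 3*Q) (k(Q) = (Q + (3 + 2*Q))*(2*Q) = (3 + 3*Q)*(2*Q) = 2*Q*(3 + 3*Q))
f(P) = -2 (f(P) = -2 + (-1*0)/3 = -2 + (⅓)*0 = -2 + 0 = -2)
(f(k(5))*(-3 + q(4)))*(-14) = -2*(-3 + (-28 + 7*4))*(-14) = -2*(-3 + (-28 + 28))*(-14) = -2*(-3 + 0)*(-14) = -2*(-3)*(-14) = 6*(-14) = -84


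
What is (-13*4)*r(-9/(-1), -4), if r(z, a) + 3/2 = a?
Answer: 286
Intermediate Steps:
r(z, a) = -3/2 + a
(-13*4)*r(-9/(-1), -4) = (-13*4)*(-3/2 - 4) = -52*(-11/2) = 286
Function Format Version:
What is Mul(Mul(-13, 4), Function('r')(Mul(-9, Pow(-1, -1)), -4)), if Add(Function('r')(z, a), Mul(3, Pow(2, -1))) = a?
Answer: 286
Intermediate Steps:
Function('r')(z, a) = Add(Rational(-3, 2), a)
Mul(Mul(-13, 4), Function('r')(Mul(-9, Pow(-1, -1)), -4)) = Mul(Mul(-13, 4), Add(Rational(-3, 2), -4)) = Mul(-52, Rational(-11, 2)) = 286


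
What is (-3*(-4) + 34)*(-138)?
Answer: -6348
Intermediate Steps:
(-3*(-4) + 34)*(-138) = (12 + 34)*(-138) = 46*(-138) = -6348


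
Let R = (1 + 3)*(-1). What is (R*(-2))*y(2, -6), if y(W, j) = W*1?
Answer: 16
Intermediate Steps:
y(W, j) = W
R = -4 (R = 4*(-1) = -4)
(R*(-2))*y(2, -6) = -4*(-2)*2 = 8*2 = 16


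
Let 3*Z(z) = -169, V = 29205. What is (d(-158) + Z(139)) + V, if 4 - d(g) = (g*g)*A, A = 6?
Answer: -361894/3 ≈ -1.2063e+5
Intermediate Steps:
Z(z) = -169/3 (Z(z) = (1/3)*(-169) = -169/3)
d(g) = 4 - 6*g**2 (d(g) = 4 - g*g*6 = 4 - g**2*6 = 4 - 6*g**2)
(d(-158) + Z(139)) + V = ((4 - 6*(-158)**2) - 169/3) + 29205 = ((4 - 6*24964) - 169/3) + 29205 = ((4 - 149784) - 169/3) + 29205 = (-149780 - 169/3) + 29205 = -449509/3 + 29205 = -361894/3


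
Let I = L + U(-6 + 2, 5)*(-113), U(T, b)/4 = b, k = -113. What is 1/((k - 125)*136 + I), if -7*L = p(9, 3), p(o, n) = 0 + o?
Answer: -7/242405 ≈ -2.8877e-5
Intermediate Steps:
U(T, b) = 4*b
p(o, n) = o
L = -9/7 (L = -1/7*9 = -9/7 ≈ -1.2857)
I = -15829/7 (I = -9/7 + (4*5)*(-113) = -9/7 + 20*(-113) = -9/7 - 2260 = -15829/7 ≈ -2261.3)
1/((k - 125)*136 + I) = 1/((-113 - 125)*136 - 15829/7) = 1/(-238*136 - 15829/7) = 1/(-32368 - 15829/7) = 1/(-242405/7) = -7/242405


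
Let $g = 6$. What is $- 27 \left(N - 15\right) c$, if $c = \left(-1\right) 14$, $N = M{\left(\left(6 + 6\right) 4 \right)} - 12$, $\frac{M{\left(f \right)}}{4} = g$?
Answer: $-1134$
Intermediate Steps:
$M{\left(f \right)} = 24$ ($M{\left(f \right)} = 4 \cdot 6 = 24$)
$N = 12$ ($N = 24 - 12 = 12$)
$c = -14$
$- 27 \left(N - 15\right) c = - 27 \left(12 - 15\right) \left(-14\right) = \left(-27\right) \left(-3\right) \left(-14\right) = 81 \left(-14\right) = -1134$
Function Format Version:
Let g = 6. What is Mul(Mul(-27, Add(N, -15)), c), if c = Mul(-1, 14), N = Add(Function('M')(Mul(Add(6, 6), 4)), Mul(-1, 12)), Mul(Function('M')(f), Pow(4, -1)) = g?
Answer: -1134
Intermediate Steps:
Function('M')(f) = 24 (Function('M')(f) = Mul(4, 6) = 24)
N = 12 (N = Add(24, Mul(-1, 12)) = Add(24, -12) = 12)
c = -14
Mul(Mul(-27, Add(N, -15)), c) = Mul(Mul(-27, Add(12, -15)), -14) = Mul(Mul(-27, -3), -14) = Mul(81, -14) = -1134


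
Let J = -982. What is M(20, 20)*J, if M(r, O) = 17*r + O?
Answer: -353520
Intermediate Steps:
M(r, O) = O + 17*r
M(20, 20)*J = (20 + 17*20)*(-982) = (20 + 340)*(-982) = 360*(-982) = -353520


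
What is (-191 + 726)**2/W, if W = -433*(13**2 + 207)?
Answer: -286225/162808 ≈ -1.7581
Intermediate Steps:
W = -162808 (W = -433*(169 + 207) = -433*376 = -162808)
(-191 + 726)**2/W = (-191 + 726)**2/(-162808) = 535**2*(-1/162808) = 286225*(-1/162808) = -286225/162808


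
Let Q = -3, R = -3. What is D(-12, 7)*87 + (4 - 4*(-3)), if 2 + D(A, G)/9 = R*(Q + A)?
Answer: 33685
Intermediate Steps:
D(A, G) = 63 - 27*A (D(A, G) = -18 + 9*(-3*(-3 + A)) = -18 + 9*(9 - 3*A) = -18 + (81 - 27*A) = 63 - 27*A)
D(-12, 7)*87 + (4 - 4*(-3)) = (63 - 27*(-12))*87 + (4 - 4*(-3)) = (63 + 324)*87 + (4 + 12) = 387*87 + 16 = 33669 + 16 = 33685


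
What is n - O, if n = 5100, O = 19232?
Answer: -14132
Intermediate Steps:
n - O = 5100 - 1*19232 = 5100 - 19232 = -14132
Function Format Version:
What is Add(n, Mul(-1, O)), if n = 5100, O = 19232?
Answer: -14132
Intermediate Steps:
Add(n, Mul(-1, O)) = Add(5100, Mul(-1, 19232)) = Add(5100, -19232) = -14132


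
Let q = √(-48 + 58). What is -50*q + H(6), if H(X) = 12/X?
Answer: 2 - 50*√10 ≈ -156.11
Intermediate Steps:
q = √10 ≈ 3.1623
-50*q + H(6) = -50*√10 + 12/6 = -50*√10 + 12*(⅙) = -50*√10 + 2 = 2 - 50*√10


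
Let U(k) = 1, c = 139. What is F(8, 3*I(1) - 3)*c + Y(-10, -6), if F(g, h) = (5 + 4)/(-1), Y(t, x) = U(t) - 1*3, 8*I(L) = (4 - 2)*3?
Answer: -1253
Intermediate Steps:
I(L) = ¾ (I(L) = ((4 - 2)*3)/8 = (2*3)/8 = (⅛)*6 = ¾)
Y(t, x) = -2 (Y(t, x) = 1 - 1*3 = 1 - 3 = -2)
F(g, h) = -9 (F(g, h) = 9*(-1) = -9)
F(8, 3*I(1) - 3)*c + Y(-10, -6) = -9*139 - 2 = -1251 - 2 = -1253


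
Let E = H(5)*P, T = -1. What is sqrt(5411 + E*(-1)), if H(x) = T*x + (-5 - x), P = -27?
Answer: sqrt(5006) ≈ 70.753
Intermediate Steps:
H(x) = -5 - 2*x (H(x) = -x + (-5 - x) = -5 - 2*x)
E = 405 (E = (-5 - 2*5)*(-27) = (-5 - 10)*(-27) = -15*(-27) = 405)
sqrt(5411 + E*(-1)) = sqrt(5411 + 405*(-1)) = sqrt(5411 - 405) = sqrt(5006)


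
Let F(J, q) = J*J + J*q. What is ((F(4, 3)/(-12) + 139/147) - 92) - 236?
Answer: -16140/49 ≈ -329.39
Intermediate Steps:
F(J, q) = J² + J*q
((F(4, 3)/(-12) + 139/147) - 92) - 236 = (((4*(4 + 3))/(-12) + 139/147) - 92) - 236 = (((4*7)*(-1/12) + 139*(1/147)) - 92) - 236 = ((28*(-1/12) + 139/147) - 92) - 236 = ((-7/3 + 139/147) - 92) - 236 = (-68/49 - 92) - 236 = -4576/49 - 236 = -16140/49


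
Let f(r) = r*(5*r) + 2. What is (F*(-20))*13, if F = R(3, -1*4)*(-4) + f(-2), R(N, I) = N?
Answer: -2600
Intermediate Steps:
f(r) = 2 + 5*r² (f(r) = 5*r² + 2 = 2 + 5*r²)
F = 10 (F = 3*(-4) + (2 + 5*(-2)²) = -12 + (2 + 5*4) = -12 + (2 + 20) = -12 + 22 = 10)
(F*(-20))*13 = (10*(-20))*13 = -200*13 = -2600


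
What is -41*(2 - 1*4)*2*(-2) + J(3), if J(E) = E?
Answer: -325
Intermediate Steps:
-41*(2 - 1*4)*2*(-2) + J(3) = -41*(2 - 1*4)*2*(-2) + 3 = -41*(2 - 4)*2*(-2) + 3 = -41*(-2*2)*(-2) + 3 = -(-164)*(-2) + 3 = -41*8 + 3 = -328 + 3 = -325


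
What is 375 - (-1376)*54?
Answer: 74679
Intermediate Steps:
375 - (-1376)*54 = 375 - 344*(-216) = 375 + 74304 = 74679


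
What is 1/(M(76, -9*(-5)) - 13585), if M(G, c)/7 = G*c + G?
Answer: 1/10887 ≈ 9.1853e-5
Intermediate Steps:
M(G, c) = 7*G + 7*G*c (M(G, c) = 7*(G*c + G) = 7*(G + G*c) = 7*G + 7*G*c)
1/(M(76, -9*(-5)) - 13585) = 1/(7*76*(1 - 9*(-5)) - 13585) = 1/(7*76*(1 + 45) - 13585) = 1/(7*76*46 - 13585) = 1/(24472 - 13585) = 1/10887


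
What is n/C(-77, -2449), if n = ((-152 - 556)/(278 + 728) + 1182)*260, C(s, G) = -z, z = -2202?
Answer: 25748320/184601 ≈ 139.48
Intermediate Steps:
C(s, G) = 2202 (C(s, G) = -1*(-2202) = 2202)
n = 154489920/503 (n = (-708/1006 + 1182)*260 = (-708*1/1006 + 1182)*260 = (-354/503 + 1182)*260 = (594192/503)*260 = 154489920/503 ≈ 3.0714e+5)
n/C(-77, -2449) = (154489920/503)/2202 = (154489920/503)*(1/2202) = 25748320/184601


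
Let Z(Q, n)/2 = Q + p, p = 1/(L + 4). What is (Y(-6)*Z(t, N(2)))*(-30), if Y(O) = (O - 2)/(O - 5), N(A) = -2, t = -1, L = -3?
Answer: 0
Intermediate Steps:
p = 1 (p = 1/(-3 + 4) = 1/1 = 1)
Y(O) = (-2 + O)/(-5 + O)
Z(Q, n) = 2 + 2*Q (Z(Q, n) = 2*(Q + 1) = 2*(1 + Q) = 2 + 2*Q)
(Y(-6)*Z(t, N(2)))*(-30) = (((-2 - 6)/(-5 - 6))*(2 + 2*(-1)))*(-30) = ((-8/(-11))*(2 - 2))*(-30) = (-1/11*(-8)*0)*(-30) = ((8/11)*0)*(-30) = 0*(-30) = 0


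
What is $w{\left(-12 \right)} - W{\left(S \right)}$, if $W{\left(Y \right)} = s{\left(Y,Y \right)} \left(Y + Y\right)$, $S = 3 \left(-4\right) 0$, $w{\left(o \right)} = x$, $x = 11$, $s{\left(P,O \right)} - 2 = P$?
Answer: $11$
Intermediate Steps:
$s{\left(P,O \right)} = 2 + P$
$w{\left(o \right)} = 11$
$S = 0$ ($S = \left(-12\right) 0 = 0$)
$W{\left(Y \right)} = 2 Y \left(2 + Y\right)$ ($W{\left(Y \right)} = \left(2 + Y\right) \left(Y + Y\right) = \left(2 + Y\right) 2 Y = 2 Y \left(2 + Y\right)$)
$w{\left(-12 \right)} - W{\left(S \right)} = 11 - 2 \cdot 0 \left(2 + 0\right) = 11 - 2 \cdot 0 \cdot 2 = 11 - 0 = 11 + 0 = 11$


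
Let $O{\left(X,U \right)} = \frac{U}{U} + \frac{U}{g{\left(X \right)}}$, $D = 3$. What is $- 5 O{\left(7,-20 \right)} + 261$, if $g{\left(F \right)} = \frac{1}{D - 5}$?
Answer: $56$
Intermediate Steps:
$g{\left(F \right)} = - \frac{1}{2}$ ($g{\left(F \right)} = \frac{1}{3 - 5} = \frac{1}{-2} = - \frac{1}{2}$)
$O{\left(X,U \right)} = 1 - 2 U$ ($O{\left(X,U \right)} = \frac{U}{U} + \frac{U}{- \frac{1}{2}} = 1 + U \left(-2\right) = 1 - 2 U$)
$- 5 O{\left(7,-20 \right)} + 261 = - 5 \left(1 - -40\right) + 261 = - 5 \left(1 + 40\right) + 261 = \left(-5\right) 41 + 261 = -205 + 261 = 56$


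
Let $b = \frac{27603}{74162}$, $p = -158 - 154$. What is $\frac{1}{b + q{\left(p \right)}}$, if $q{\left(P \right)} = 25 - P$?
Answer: $\frac{74162}{25020197} \approx 0.0029641$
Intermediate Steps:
$p = -312$
$b = \frac{27603}{74162}$ ($b = 27603 \cdot \frac{1}{74162} = \frac{27603}{74162} \approx 0.3722$)
$\frac{1}{b + q{\left(p \right)}} = \frac{1}{\frac{27603}{74162} + \left(25 - -312\right)} = \frac{1}{\frac{27603}{74162} + \left(25 + 312\right)} = \frac{1}{\frac{27603}{74162} + 337} = \frac{1}{\frac{25020197}{74162}} = \frac{74162}{25020197}$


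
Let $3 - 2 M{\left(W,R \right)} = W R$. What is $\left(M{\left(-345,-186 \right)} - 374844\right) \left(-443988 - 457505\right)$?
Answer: $\frac{733684585515}{2} \approx 3.6684 \cdot 10^{11}$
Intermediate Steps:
$M{\left(W,R \right)} = \frac{3}{2} - \frac{R W}{2}$ ($M{\left(W,R \right)} = \frac{3}{2} - \frac{W R}{2} = \frac{3}{2} - \frac{R W}{2}$)
$\left(M{\left(-345,-186 \right)} - 374844\right) \left(-443988 - 457505\right) = \left(\left(\frac{3}{2} - \left(-93\right) \left(-345\right)\right) - 374844\right) \left(-443988 - 457505\right) = \left(\left(\frac{3}{2} - 32085\right) - 374844\right) \left(-901493\right) = \left(- \frac{64167}{2} - 374844\right) \left(-901493\right) = \left(- \frac{813855}{2}\right) \left(-901493\right) = \frac{733684585515}{2}$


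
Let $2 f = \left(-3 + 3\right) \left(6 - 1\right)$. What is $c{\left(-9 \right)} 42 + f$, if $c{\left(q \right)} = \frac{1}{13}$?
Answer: $\frac{42}{13} \approx 3.2308$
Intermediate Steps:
$c{\left(q \right)} = \frac{1}{13}$
$f = 0$ ($f = \frac{\left(-3 + 3\right) \left(6 - 1\right)}{2} = \frac{0 \cdot 5}{2} = \frac{1}{2} \cdot 0 = 0$)
$c{\left(-9 \right)} 42 + f = \frac{1}{13} \cdot 42 + 0 = \frac{42}{13} + 0 = \frac{42}{13}$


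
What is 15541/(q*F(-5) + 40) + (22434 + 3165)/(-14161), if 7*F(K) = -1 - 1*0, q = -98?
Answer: 31241965/109242 ≈ 285.99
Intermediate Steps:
F(K) = -⅐ (F(K) = (-1 - 1*0)/7 = (-1 + 0)/7 = (⅐)*(-1) = -⅐)
15541/(q*F(-5) + 40) + (22434 + 3165)/(-14161) = 15541/(-98*(-⅐) + 40) + (22434 + 3165)/(-14161) = 15541/(14 + 40) + 25599*(-1/14161) = 15541/54 - 3657/2023 = 31241965/109242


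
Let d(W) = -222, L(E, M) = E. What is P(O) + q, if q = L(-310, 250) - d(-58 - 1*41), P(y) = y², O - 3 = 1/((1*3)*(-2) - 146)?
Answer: -1826127/23104 ≈ -79.039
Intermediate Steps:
O = 455/152 (O = 3 + 1/((1*3)*(-2) - 146) = 3 + 1/(3*(-2) - 146) = 3 + 1/(-6 - 146) = 3 + 1/(-152) = 3 - 1/152 = 455/152 ≈ 2.9934)
q = -88 (q = -310 - 1*(-222) = -310 + 222 = -88)
P(O) + q = (455/152)² - 88 = 207025/23104 - 88 = -1826127/23104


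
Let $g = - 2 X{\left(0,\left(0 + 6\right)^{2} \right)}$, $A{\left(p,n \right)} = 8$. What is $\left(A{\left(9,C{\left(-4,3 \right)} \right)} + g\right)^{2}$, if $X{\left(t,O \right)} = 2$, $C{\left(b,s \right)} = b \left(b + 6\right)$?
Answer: $16$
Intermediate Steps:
$C{\left(b,s \right)} = b \left(6 + b\right)$
$g = -4$ ($g = \left(-2\right) 2 = -4$)
$\left(A{\left(9,C{\left(-4,3 \right)} \right)} + g\right)^{2} = \left(8 - 4\right)^{2} = 4^{2} = 16$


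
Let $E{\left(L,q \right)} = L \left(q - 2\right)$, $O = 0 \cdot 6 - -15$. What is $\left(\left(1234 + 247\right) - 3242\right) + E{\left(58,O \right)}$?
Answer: $-1007$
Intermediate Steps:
$O = 15$ ($O = 0 + 15 = 15$)
$E{\left(L,q \right)} = L \left(-2 + q\right)$
$\left(\left(1234 + 247\right) - 3242\right) + E{\left(58,O \right)} = \left(\left(1234 + 247\right) - 3242\right) + 58 \left(-2 + 15\right) = \left(1481 - 3242\right) + 58 \cdot 13 = -1761 + 754 = -1007$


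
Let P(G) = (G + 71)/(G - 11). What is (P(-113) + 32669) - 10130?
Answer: 1397439/62 ≈ 22539.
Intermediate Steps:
P(G) = (71 + G)/(-11 + G)
(P(-113) + 32669) - 10130 = ((71 - 113)/(-11 - 113) + 32669) - 10130 = (-42/(-124) + 32669) - 10130 = (-1/124*(-42) + 32669) - 10130 = (21/62 + 32669) - 10130 = 2025499/62 - 10130 = 1397439/62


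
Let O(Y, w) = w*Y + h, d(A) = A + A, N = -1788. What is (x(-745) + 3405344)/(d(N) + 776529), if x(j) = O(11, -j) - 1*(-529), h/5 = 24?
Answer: 3414188/772953 ≈ 4.4171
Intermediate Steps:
h = 120 (h = 5*24 = 120)
d(A) = 2*A
O(Y, w) = 120 + Y*w (O(Y, w) = w*Y + 120 = Y*w + 120 = 120 + Y*w)
x(j) = 649 - 11*j (x(j) = (120 + 11*(-j)) - 1*(-529) = (120 - 11*j) + 529 = 649 - 11*j)
(x(-745) + 3405344)/(d(N) + 776529) = ((649 - 11*(-745)) + 3405344)/(2*(-1788) + 776529) = ((649 + 8195) + 3405344)/(-3576 + 776529) = (8844 + 3405344)/772953 = 3414188*(1/772953) = 3414188/772953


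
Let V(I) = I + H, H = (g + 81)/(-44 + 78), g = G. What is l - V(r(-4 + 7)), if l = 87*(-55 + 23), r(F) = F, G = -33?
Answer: -47403/17 ≈ -2788.4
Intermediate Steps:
g = -33
H = 24/17 (H = (-33 + 81)/(-44 + 78) = 48/34 = 48*(1/34) = 24/17 ≈ 1.4118)
l = -2784 (l = 87*(-32) = -2784)
V(I) = 24/17 + I (V(I) = I + 24/17 = 24/17 + I)
l - V(r(-4 + 7)) = -2784 - (24/17 + (-4 + 7)) = -2784 - (24/17 + 3) = -2784 - 1*75/17 = -2784 - 75/17 = -47403/17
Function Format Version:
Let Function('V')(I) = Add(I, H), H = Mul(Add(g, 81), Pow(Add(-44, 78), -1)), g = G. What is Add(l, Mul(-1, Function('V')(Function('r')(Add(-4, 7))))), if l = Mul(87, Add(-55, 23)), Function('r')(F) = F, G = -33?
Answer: Rational(-47403, 17) ≈ -2788.4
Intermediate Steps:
g = -33
H = Rational(24, 17) (H = Mul(Add(-33, 81), Pow(Add(-44, 78), -1)) = Mul(48, Pow(34, -1)) = Mul(48, Rational(1, 34)) = Rational(24, 17) ≈ 1.4118)
l = -2784 (l = Mul(87, -32) = -2784)
Function('V')(I) = Add(Rational(24, 17), I) (Function('V')(I) = Add(I, Rational(24, 17)) = Add(Rational(24, 17), I))
Add(l, Mul(-1, Function('V')(Function('r')(Add(-4, 7))))) = Add(-2784, Mul(-1, Add(Rational(24, 17), Add(-4, 7)))) = Add(-2784, Mul(-1, Add(Rational(24, 17), 3))) = Add(-2784, Mul(-1, Rational(75, 17))) = Add(-2784, Rational(-75, 17)) = Rational(-47403, 17)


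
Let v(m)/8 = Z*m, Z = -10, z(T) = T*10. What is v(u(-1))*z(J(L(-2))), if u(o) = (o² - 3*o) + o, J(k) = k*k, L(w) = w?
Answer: -9600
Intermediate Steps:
J(k) = k²
z(T) = 10*T
u(o) = o² - 2*o
v(m) = -80*m (v(m) = 8*(-10*m) = -80*m)
v(u(-1))*z(J(L(-2))) = (-(-80)*(-2 - 1))*(10*(-2)²) = (-(-80)*(-3))*(10*4) = -80*3*40 = -240*40 = -9600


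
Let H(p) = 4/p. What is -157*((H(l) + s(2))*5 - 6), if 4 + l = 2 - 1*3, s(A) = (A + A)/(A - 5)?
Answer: 7850/3 ≈ 2616.7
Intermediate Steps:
s(A) = 2*A/(-5 + A) (s(A) = (2*A)/(-5 + A) = 2*A/(-5 + A))
l = -5 (l = -4 + (2 - 1*3) = -4 + (2 - 3) = -4 - 1 = -5)
-157*((H(l) + s(2))*5 - 6) = -157*((4/(-5) + 2*2/(-5 + 2))*5 - 6) = -157*((4*(-⅕) + 2*2/(-3))*5 - 6) = -157*((-⅘ + 2*2*(-⅓))*5 - 6) = -157*((-⅘ - 4/3)*5 - 6) = -157*(-32/15*5 - 6) = -157*(-32/3 - 6) = -157*(-50/3) = 7850/3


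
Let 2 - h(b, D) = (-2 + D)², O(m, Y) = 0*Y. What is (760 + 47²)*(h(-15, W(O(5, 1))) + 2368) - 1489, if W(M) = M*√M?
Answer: 7023165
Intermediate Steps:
O(m, Y) = 0
W(M) = M^(3/2)
h(b, D) = 2 - (-2 + D)²
(760 + 47²)*(h(-15, W(O(5, 1))) + 2368) - 1489 = (760 + 47²)*((2 - (-2 + 0^(3/2))²) + 2368) - 1489 = (760 + 2209)*((2 - (-2 + 0)²) + 2368) - 1489 = 2969*((2 - 1*(-2)²) + 2368) - 1489 = 2969*((2 - 1*4) + 2368) - 1489 = 2969*((2 - 4) + 2368) - 1489 = 2969*(-2 + 2368) - 1489 = 2969*2366 - 1489 = 7024654 - 1489 = 7023165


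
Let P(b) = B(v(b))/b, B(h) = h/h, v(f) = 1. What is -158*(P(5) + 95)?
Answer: -75208/5 ≈ -15042.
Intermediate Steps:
B(h) = 1
P(b) = 1/b
-158*(P(5) + 95) = -158*(1/5 + 95) = -158*(⅕ + 95) = -158*476/5 = -75208/5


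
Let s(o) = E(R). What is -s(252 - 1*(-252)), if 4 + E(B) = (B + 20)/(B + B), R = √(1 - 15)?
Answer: 7/2 + 5*I*√14/7 ≈ 3.5 + 2.6726*I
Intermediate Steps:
R = I*√14 (R = √(-14) = I*√14 ≈ 3.7417*I)
E(B) = -4 + (20 + B)/(2*B) (E(B) = -4 + (B + 20)/(B + B) = -4 + (20 + B)/((2*B)) = -4 + (20 + B)*(1/(2*B)) = -4 + (20 + B)/(2*B))
s(o) = -7/2 - 5*I*√14/7 (s(o) = -7/2 + 10/((I*√14)) = -7/2 + 10*(-I*√14/14) = -7/2 - 5*I*√14/7)
-s(252 - 1*(-252)) = -(-7/2 - 5*I*√14/7) = 7/2 + 5*I*√14/7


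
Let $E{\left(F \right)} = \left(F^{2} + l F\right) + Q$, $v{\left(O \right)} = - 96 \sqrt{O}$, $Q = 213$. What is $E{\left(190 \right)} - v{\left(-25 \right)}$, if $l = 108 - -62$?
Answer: $68613 + 480 i \approx 68613.0 + 480.0 i$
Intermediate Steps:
$l = 170$ ($l = 108 + 62 = 170$)
$E{\left(F \right)} = 213 + F^{2} + 170 F$ ($E{\left(F \right)} = \left(F^{2} + 170 F\right) + 213 = 213 + F^{2} + 170 F$)
$E{\left(190 \right)} - v{\left(-25 \right)} = \left(213 + 190^{2} + 170 \cdot 190\right) - - 96 \sqrt{-25} = \left(213 + 36100 + 32300\right) - - 96 \cdot 5 i = 68613 - - 480 i = 68613 + 480 i$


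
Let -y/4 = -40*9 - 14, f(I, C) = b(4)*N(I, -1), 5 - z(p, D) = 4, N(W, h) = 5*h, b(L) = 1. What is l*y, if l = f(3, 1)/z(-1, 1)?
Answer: -7480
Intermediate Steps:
z(p, D) = 1 (z(p, D) = 5 - 1*4 = 5 - 4 = 1)
f(I, C) = -5 (f(I, C) = 1*(5*(-1)) = 1*(-5) = -5)
l = -5 (l = -5/1 = -5*1 = -5)
y = 1496 (y = -4*(-40*9 - 14) = -4*(-360 - 14) = -4*(-374) = 1496)
l*y = -5*1496 = -7480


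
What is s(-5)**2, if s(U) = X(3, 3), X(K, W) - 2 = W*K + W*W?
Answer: 400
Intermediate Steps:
X(K, W) = 2 + W**2 + K*W (X(K, W) = 2 + (W*K + W*W) = 2 + (K*W + W**2) = 2 + (W**2 + K*W) = 2 + W**2 + K*W)
s(U) = 20 (s(U) = 2 + 3**2 + 3*3 = 2 + 9 + 9 = 20)
s(-5)**2 = 20**2 = 400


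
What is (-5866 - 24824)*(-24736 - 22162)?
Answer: 1439299620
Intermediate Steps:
(-5866 - 24824)*(-24736 - 22162) = -30690*(-46898) = 1439299620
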